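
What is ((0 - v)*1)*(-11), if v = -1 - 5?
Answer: -66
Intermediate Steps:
v = -6
((0 - v)*1)*(-11) = ((0 - 1*(-6))*1)*(-11) = ((0 + 6)*1)*(-11) = (6*1)*(-11) = 6*(-11) = -66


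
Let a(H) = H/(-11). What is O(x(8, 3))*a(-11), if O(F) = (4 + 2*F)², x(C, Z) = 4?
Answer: 144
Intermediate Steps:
a(H) = -H/11 (a(H) = H*(-1/11) = -H/11)
O(x(8, 3))*a(-11) = (4*(2 + 4)²)*(-1/11*(-11)) = (4*6²)*1 = (4*36)*1 = 144*1 = 144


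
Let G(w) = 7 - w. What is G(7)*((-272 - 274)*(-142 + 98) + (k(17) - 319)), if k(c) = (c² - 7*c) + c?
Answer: 0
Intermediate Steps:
k(c) = c² - 6*c
G(7)*((-272 - 274)*(-142 + 98) + (k(17) - 319)) = (7 - 1*7)*((-272 - 274)*(-142 + 98) + (17*(-6 + 17) - 319)) = (7 - 7)*(-546*(-44) + (17*11 - 319)) = 0*(24024 + (187 - 319)) = 0*(24024 - 132) = 0*23892 = 0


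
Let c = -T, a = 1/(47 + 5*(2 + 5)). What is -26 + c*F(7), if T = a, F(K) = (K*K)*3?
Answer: -2279/82 ≈ -27.793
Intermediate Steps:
a = 1/82 (a = 1/(47 + 5*7) = 1/(47 + 35) = 1/82 ≈ 0.012195)
F(K) = 3*K² (F(K) = K²*3 = 3*K²)
T = 1/82 ≈ 0.012195
c = -1/82 (c = -1*1/82 = -1/82 ≈ -0.012195)
-26 + c*F(7) = -26 - 3*7²/82 = -26 - 3*49/82 = -26 - 1/82*147 = -26 - 147/82 = -2279/82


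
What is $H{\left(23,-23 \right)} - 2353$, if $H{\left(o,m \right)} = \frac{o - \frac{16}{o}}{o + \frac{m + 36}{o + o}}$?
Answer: $- \frac{279893}{119} \approx -2352.0$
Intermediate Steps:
$H{\left(o,m \right)} = \frac{o - \frac{16}{o}}{o + \frac{36 + m}{2 o}}$
$H{\left(23,-23 \right)} - 2353 = \frac{2 \left(-16 + 23^{2}\right)}{36 - 23 + 2 \cdot 23^{2}} - 2353 = \frac{2 \left(-16 + 529\right)}{36 - 23 + 2 \cdot 529} - 2353 = 2 \frac{1}{36 - 23 + 1058} \cdot 513 - 2353 = 2 \cdot \frac{1}{1071} \cdot 513 - 2353 = \frac{114}{119} - 2353 = - \frac{279893}{119}$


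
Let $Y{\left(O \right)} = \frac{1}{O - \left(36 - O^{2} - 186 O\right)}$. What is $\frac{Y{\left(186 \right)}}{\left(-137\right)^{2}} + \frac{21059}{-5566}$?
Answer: $- \frac{6851966818079}{1811009417217} \approx -3.7835$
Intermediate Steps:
$Y{\left(O \right)} = \frac{1}{-36 + O^{2} + 187 O}$ ($Y{\left(O \right)} = \frac{1}{O + \left(-36 + O^{2} + 186 O\right)} = \frac{1}{-36 + O^{2} + 187 O}$)
$\frac{Y{\left(186 \right)}}{\left(-137\right)^{2}} + \frac{21059}{-5566} = \frac{1}{\left(-36 + 186^{2} + 187 \cdot 186\right) \left(-137\right)^{2}} + \frac{21059}{-5566} = \frac{1}{\left(-36 + 34596 + 34782\right) 18769} + 21059 \left(- \frac{1}{5566}\right) = \frac{1}{69342} \cdot \frac{1}{18769} - \frac{21059}{5566} = \frac{1}{1301479998} - \frac{21059}{5566} = - \frac{6851966818079}{1811009417217}$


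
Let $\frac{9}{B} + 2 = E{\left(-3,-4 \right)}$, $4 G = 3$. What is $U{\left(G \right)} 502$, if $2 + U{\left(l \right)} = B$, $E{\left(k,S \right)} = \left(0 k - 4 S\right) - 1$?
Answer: $- \frac{8534}{13} \approx -656.46$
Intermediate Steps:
$G = \frac{3}{4}$ ($G = \frac{1}{4} \cdot 3 = \frac{3}{4} \approx 0.75$)
$E{\left(k,S \right)} = -1 - 4 S$ ($E{\left(k,S \right)} = \left(0 - 4 S\right) - 1 = - 4 S - 1 = -1 - 4 S$)
$B = \frac{9}{13}$ ($B = \frac{9}{-2 - -15} = \frac{9}{-2 + \left(-1 + 16\right)} = \frac{9}{-2 + 15} = \frac{9}{13} \approx 0.69231$)
$U{\left(l \right)} = - \frac{17}{13}$ ($U{\left(l \right)} = -2 + \frac{9}{13} = - \frac{17}{13}$)
$U{\left(G \right)} 502 = \left(- \frac{17}{13}\right) 502 = - \frac{8534}{13}$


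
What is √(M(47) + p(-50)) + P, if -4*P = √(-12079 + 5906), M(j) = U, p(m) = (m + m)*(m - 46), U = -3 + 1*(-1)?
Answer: 2*√2399 - I*√6173/4 ≈ 97.959 - 19.642*I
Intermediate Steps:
U = -4 (U = -3 - 1 = -4)
p(m) = 2*m*(-46 + m) (p(m) = (2*m)*(-46 + m) = 2*m*(-46 + m))
M(j) = -4
P = -I*√6173/4 (P = -√(-12079 + 5906)/4 = -I*√6173/4 ≈ -19.642*I)
√(M(47) + p(-50)) + P = √(-4 + 2*(-50)*(-46 - 50)) - I*√6173/4 = √(-4 + 2*(-50)*(-96)) - I*√6173/4 = √(-4 + 9600) - I*√6173/4 = √9596 - I*√6173/4 = 2*√2399 - I*√6173/4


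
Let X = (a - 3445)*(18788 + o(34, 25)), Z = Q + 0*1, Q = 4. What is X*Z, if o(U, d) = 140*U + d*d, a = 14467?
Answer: 1065739224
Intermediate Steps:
o(U, d) = d² + 140*U (o(U, d) = 140*U + d² = d² + 140*U)
Z = 4 (Z = 4 + 0*1 = 4 + 0 = 4)
X = 266434806 (X = (14467 - 3445)*(18788 + (25² + 140*34)) = 11022*(18788 + (625 + 4760)) = 11022*(18788 + 5385) = 11022*24173 = 266434806)
X*Z = 266434806*4 = 1065739224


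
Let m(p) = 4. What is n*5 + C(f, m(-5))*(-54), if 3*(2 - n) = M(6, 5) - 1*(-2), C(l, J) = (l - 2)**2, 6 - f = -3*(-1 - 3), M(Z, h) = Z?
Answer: -10378/3 ≈ -3459.3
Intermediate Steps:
f = -6 (f = 6 - (-3)*(-1 - 3) = 6 - (-3)*(-4) = 6 - 1*12 = 6 - 12 = -6)
C(l, J) = (-2 + l)**2
n = -2/3 (n = 2 - (6 - 1*(-2))/3 = 2 - (6 + 2)/3 = 2 - 1/3*8 = 2 - 8/3 = -2/3 ≈ -0.66667)
n*5 + C(f, m(-5))*(-54) = -2/3*5 + (-2 - 6)**2*(-54) = -10/3 + (-8)**2*(-54) = -10/3 + 64*(-54) = -10/3 - 3456 = -10378/3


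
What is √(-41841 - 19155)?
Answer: 2*I*√15249 ≈ 246.97*I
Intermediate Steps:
√(-41841 - 19155) = √(-60996) = 2*I*√15249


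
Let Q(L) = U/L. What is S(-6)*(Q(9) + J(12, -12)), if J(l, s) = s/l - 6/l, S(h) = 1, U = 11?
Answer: -5/18 ≈ -0.27778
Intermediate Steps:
J(l, s) = -6/l + s/l
Q(L) = 11/L
S(-6)*(Q(9) + J(12, -12)) = 1*(11/9 + (-6 - 12)/12) = 1*(11*(⅑) + (1/12)*(-18)) = 1*(11/9 - 3/2) = 1*(-5/18) = -5/18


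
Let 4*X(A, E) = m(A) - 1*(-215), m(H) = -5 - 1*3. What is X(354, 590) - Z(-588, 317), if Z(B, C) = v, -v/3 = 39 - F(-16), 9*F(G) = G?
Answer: 2089/12 ≈ 174.08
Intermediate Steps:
m(H) = -8 (m(H) = -5 - 3 = -8)
F(G) = G/9
v = -367/3 (v = -3*(39 - (-16)/9) = -3*(39 - 1*(-16/9)) = -3*(39 + 16/9) = -3*367/9 = -367/3 ≈ -122.33)
X(A, E) = 207/4 (X(A, E) = (-8 - 1*(-215))/4 = (-8 + 215)/4 = (1/4)*207 = 207/4)
Z(B, C) = -367/3
X(354, 590) - Z(-588, 317) = 207/4 - 1*(-367/3) = 207/4 + 367/3 = 2089/12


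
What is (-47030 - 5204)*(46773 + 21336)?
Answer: -3557605506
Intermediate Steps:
(-47030 - 5204)*(46773 + 21336) = -52234*68109 = -3557605506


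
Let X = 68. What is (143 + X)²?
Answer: 44521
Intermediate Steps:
(143 + X)² = (143 + 68)² = 211² = 44521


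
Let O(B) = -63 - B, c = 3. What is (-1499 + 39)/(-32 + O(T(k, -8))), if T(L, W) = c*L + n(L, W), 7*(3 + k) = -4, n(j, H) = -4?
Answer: 5110/281 ≈ 18.185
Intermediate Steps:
k = -25/7 (k = -3 + (⅐)*(-4) = -3 - 4/7 = -25/7 ≈ -3.5714)
T(L, W) = -4 + 3*L (T(L, W) = 3*L - 4 = -4 + 3*L)
(-1499 + 39)/(-32 + O(T(k, -8))) = (-1499 + 39)/(-32 + (-63 - (-4 + 3*(-25/7)))) = -1460/(-32 + (-63 - (-4 - 75/7))) = -1460/(-32 + (-63 - 1*(-103/7))) = -1460/(-32 + (-63 + 103/7)) = -1460/(-32 - 338/7) = -1460/(-562/7) = -1460*(-7/562) = 5110/281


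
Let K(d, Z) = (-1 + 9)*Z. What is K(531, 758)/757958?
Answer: 3032/378979 ≈ 0.0080004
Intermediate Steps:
K(d, Z) = 8*Z
K(531, 758)/757958 = (8*758)/757958 = 6064*(1/757958) = 3032/378979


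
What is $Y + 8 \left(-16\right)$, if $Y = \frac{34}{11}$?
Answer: $- \frac{1374}{11} \approx -124.91$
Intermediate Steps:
$Y = \frac{34}{11}$ ($Y = 34 \cdot \frac{1}{11} = \frac{34}{11} \approx 3.0909$)
$Y + 8 \left(-16\right) = \frac{34}{11} + 8 \left(-16\right) = \frac{34}{11} - 128 = - \frac{1374}{11}$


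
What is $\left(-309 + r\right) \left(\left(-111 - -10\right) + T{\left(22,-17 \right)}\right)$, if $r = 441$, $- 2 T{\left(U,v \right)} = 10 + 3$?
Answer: $-14190$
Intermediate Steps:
$T{\left(U,v \right)} = - \frac{13}{2}$ ($T{\left(U,v \right)} = - \frac{10 + 3}{2} = \left(- \frac{1}{2}\right) 13 = - \frac{13}{2}$)
$\left(-309 + r\right) \left(\left(-111 - -10\right) + T{\left(22,-17 \right)}\right) = \left(-309 + 441\right) \left(\left(-111 - -10\right) - \frac{13}{2}\right) = 132 \left(\left(-111 + 10\right) - \frac{13}{2}\right) = 132 \left(-101 - \frac{13}{2}\right) = 132 \left(- \frac{215}{2}\right) = -14190$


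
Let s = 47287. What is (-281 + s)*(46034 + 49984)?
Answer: 4513422108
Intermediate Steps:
(-281 + s)*(46034 + 49984) = (-281 + 47287)*(46034 + 49984) = 47006*96018 = 4513422108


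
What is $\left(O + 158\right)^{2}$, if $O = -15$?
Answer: $20449$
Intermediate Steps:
$\left(O + 158\right)^{2} = \left(-15 + 158\right)^{2} = 143^{2} = 20449$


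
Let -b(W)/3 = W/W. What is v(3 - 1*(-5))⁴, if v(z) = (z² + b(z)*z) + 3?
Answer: 3418801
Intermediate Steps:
b(W) = -3 (b(W) = -3*W/W = -3*1 = -3)
v(z) = 3 + z² - 3*z (v(z) = (z² - 3*z) + 3 = 3 + z² - 3*z)
v(3 - 1*(-5))⁴ = (3 + (3 - 1*(-5))² - 3*(3 - 1*(-5)))⁴ = (3 + (3 + 5)² - 3*(3 + 5))⁴ = (3 + 8² - 3*8)⁴ = (3 + 64 - 24)⁴ = 43⁴ = 3418801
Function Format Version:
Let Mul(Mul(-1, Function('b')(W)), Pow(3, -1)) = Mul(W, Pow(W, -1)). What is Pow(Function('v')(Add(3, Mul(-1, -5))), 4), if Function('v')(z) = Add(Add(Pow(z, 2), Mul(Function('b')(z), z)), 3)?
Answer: 3418801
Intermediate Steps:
Function('b')(W) = -3 (Function('b')(W) = Mul(-3, Mul(W, Pow(W, -1))) = Mul(-3, 1) = -3)
Function('v')(z) = Add(3, Pow(z, 2), Mul(-3, z)) (Function('v')(z) = Add(Add(Pow(z, 2), Mul(-3, z)), 3) = Add(3, Pow(z, 2), Mul(-3, z)))
Pow(Function('v')(Add(3, Mul(-1, -5))), 4) = Pow(Add(3, Pow(Add(3, Mul(-1, -5)), 2), Mul(-3, Add(3, Mul(-1, -5)))), 4) = Pow(Add(3, Pow(Add(3, 5), 2), Mul(-3, Add(3, 5))), 4) = Pow(Add(3, Pow(8, 2), Mul(-3, 8)), 4) = Pow(Add(3, 64, -24), 4) = Pow(43, 4) = 3418801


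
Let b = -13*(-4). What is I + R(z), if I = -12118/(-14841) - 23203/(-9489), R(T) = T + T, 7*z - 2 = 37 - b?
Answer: -148692833/328594581 ≈ -0.45251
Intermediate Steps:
b = 52
z = -13/7 (z = 2/7 + (37 - 1*52)/7 = 2/7 + (37 - 52)/7 = 2/7 + (⅐)*(-15) = 2/7 - 15/7 = -13/7 ≈ -1.8571)
R(T) = 2*T
I = 153114475/46942083 (I = -12118*(-1/14841) - 23203*(-1/9489) = 12118/14841 + 23203/9489 = 153114475/46942083 ≈ 3.2618)
I + R(z) = 153114475/46942083 + 2*(-13/7) = 153114475/46942083 - 26/7 = -148692833/328594581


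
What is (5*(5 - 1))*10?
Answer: 200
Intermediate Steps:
(5*(5 - 1))*10 = (5*4)*10 = 20*10 = 200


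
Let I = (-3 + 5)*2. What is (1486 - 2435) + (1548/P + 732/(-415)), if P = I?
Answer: -233962/415 ≈ -563.76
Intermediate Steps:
I = 4 (I = 2*2 = 4)
P = 4
(1486 - 2435) + (1548/P + 732/(-415)) = (1486 - 2435) + (1548/4 + 732/(-415)) = -949 + (1548*(¼) + 732*(-1/415)) = -949 + (387 - 732/415) = -949 + 159873/415 = -233962/415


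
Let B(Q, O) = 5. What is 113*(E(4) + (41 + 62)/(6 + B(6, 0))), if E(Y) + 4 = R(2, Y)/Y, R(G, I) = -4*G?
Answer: 4181/11 ≈ 380.09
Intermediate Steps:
E(Y) = -4 - 8/Y (E(Y) = -4 + (-4*2)/Y = -4 - 8/Y)
113*(E(4) + (41 + 62)/(6 + B(6, 0))) = 113*((-4 - 8/4) + (41 + 62)/(6 + 5)) = 113*((-4 - 8*¼) + 103/11) = 113*((-4 - 2) + 103*(1/11)) = 113*(-6 + 103/11) = 113*(37/11) = 4181/11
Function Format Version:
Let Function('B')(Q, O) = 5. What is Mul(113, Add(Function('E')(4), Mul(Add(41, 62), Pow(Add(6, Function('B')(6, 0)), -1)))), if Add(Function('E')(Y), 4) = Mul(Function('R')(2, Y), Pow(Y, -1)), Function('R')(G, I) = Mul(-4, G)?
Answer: Rational(4181, 11) ≈ 380.09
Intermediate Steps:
Function('E')(Y) = Add(-4, Mul(-8, Pow(Y, -1))) (Function('E')(Y) = Add(-4, Mul(Mul(-4, 2), Pow(Y, -1))) = Add(-4, Mul(-8, Pow(Y, -1))))
Mul(113, Add(Function('E')(4), Mul(Add(41, 62), Pow(Add(6, Function('B')(6, 0)), -1)))) = Mul(113, Add(Add(-4, Mul(-8, Pow(4, -1))), Mul(Add(41, 62), Pow(Add(6, 5), -1)))) = Mul(113, Add(Add(-4, Mul(-8, Rational(1, 4))), Mul(103, Pow(11, -1)))) = Mul(113, Add(Add(-4, -2), Mul(103, Rational(1, 11)))) = Mul(113, Add(-6, Rational(103, 11))) = Mul(113, Rational(37, 11)) = Rational(4181, 11)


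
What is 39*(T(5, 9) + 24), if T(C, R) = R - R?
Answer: 936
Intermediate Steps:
T(C, R) = 0
39*(T(5, 9) + 24) = 39*(0 + 24) = 39*24 = 936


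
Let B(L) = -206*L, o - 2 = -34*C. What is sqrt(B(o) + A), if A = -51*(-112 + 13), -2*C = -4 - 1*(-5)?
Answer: sqrt(1135) ≈ 33.690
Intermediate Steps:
C = -1/2 (C = -(-4 - 1*(-5))/2 = -(-4 + 5)/2 = -1/2*1 = -1/2 ≈ -0.50000)
A = 5049 (A = -51*(-99) = 5049)
o = 19 (o = 2 - 34*(-1/2) = 2 + 17 = 19)
sqrt(B(o) + A) = sqrt(-206*19 + 5049) = sqrt(-3914 + 5049) = sqrt(1135)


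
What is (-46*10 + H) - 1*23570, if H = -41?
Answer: -24071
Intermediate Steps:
(-46*10 + H) - 1*23570 = (-46*10 - 41) - 1*23570 = (-460 - 41) - 23570 = -501 - 23570 = -24071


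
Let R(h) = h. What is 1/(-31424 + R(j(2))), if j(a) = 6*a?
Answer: -1/31412 ≈ -3.1835e-5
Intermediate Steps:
1/(-31424 + R(j(2))) = 1/(-31424 + 6*2) = 1/(-31424 + 12) = 1/(-31412) = -1/31412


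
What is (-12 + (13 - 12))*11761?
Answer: -129371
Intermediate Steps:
(-12 + (13 - 12))*11761 = (-12 + 1)*11761 = -11*11761 = -129371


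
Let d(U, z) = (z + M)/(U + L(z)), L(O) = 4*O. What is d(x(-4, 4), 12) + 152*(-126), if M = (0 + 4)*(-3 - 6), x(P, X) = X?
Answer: -248982/13 ≈ -19152.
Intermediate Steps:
M = -36 (M = 4*(-9) = -36)
d(U, z) = (-36 + z)/(U + 4*z) (d(U, z) = (z - 36)/(U + 4*z) = (-36 + z)/(U + 4*z))
d(x(-4, 4), 12) + 152*(-126) = (-36 + 12)/(4 + 4*12) + 152*(-126) = -24/(4 + 48) - 19152 = -24/52 - 19152 = (1/52)*(-24) - 19152 = -6/13 - 19152 = -248982/13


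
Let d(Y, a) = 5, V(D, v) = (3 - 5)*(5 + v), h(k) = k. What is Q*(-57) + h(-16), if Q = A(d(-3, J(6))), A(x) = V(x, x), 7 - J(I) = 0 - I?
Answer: 1124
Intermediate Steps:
V(D, v) = -10 - 2*v (V(D, v) = -2*(5 + v) = -10 - 2*v)
J(I) = 7 + I (J(I) = 7 - (0 - I) = 7 - (-1)*I = 7 + I)
A(x) = -10 - 2*x
Q = -20 (Q = -10 - 2*5 = -10 - 10 = -20)
Q*(-57) + h(-16) = -20*(-57) - 16 = 1140 - 16 = 1124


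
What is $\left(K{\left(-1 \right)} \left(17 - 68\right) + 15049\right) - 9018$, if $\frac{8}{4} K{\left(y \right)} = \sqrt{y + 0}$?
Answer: $6031 - \frac{51 i}{2} \approx 6031.0 - 25.5 i$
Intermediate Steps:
$K{\left(y \right)} = \frac{\sqrt{y}}{2}$ ($K{\left(y \right)} = \frac{\sqrt{y + 0}}{2} = \frac{\sqrt{y}}{2}$)
$\left(K{\left(-1 \right)} \left(17 - 68\right) + 15049\right) - 9018 = \left(\frac{\sqrt{-1}}{2} \left(17 - 68\right) + 15049\right) - 9018 = \left(\frac{i}{2} \left(-51\right) + 15049\right) - 9018 = \left(- \frac{51 i}{2} + 15049\right) - 9018 = \left(15049 - \frac{51 i}{2}\right) - 9018 = 6031 - \frac{51 i}{2}$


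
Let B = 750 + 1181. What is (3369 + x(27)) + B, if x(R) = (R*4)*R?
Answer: 8216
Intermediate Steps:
B = 1931
x(R) = 4*R² (x(R) = (4*R)*R = 4*R²)
(3369 + x(27)) + B = (3369 + 4*27²) + 1931 = (3369 + 4*729) + 1931 = (3369 + 2916) + 1931 = 6285 + 1931 = 8216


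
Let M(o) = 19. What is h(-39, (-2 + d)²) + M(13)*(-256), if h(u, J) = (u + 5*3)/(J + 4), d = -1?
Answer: -63256/13 ≈ -4865.8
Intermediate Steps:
h(u, J) = (15 + u)/(4 + J) (h(u, J) = (u + 15)/(4 + J) = (15 + u)/(4 + J))
h(-39, (-2 + d)²) + M(13)*(-256) = (15 - 39)/(4 + (-2 - 1)²) + 19*(-256) = -24/(4 + (-3)²) - 4864 = -24/(4 + 9) - 4864 = -24/13 - 4864 = -63256/13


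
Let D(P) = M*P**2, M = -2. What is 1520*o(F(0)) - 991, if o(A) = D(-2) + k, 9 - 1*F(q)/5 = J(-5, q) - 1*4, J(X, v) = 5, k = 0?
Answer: -13151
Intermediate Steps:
D(P) = -2*P**2
F(q) = 40 (F(q) = 45 - 5*(5 - 1*4) = 45 - 5*(5 - 4) = 45 - 5*1 = 45 - 5 = 40)
o(A) = -8 (o(A) = -2*(-2)**2 + 0 = -2*4 + 0 = -8 + 0 = -8)
1520*o(F(0)) - 991 = 1520*(-8) - 991 = -12160 - 991 = -13151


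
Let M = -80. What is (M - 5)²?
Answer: 7225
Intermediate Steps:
(M - 5)² = (-80 - 5)² = (-85)² = 7225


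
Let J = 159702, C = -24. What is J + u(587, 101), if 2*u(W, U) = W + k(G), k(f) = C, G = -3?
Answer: 319967/2 ≈ 1.5998e+5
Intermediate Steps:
k(f) = -24
u(W, U) = -12 + W/2 (u(W, U) = (W - 24)/2 = (-24 + W)/2 = -12 + W/2)
J + u(587, 101) = 159702 + (-12 + (½)*587) = 159702 + (-12 + 587/2) = 159702 + 563/2 = 319967/2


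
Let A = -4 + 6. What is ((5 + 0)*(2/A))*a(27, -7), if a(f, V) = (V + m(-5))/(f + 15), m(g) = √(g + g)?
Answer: -⅚ + 5*I*√10/42 ≈ -0.83333 + 0.37646*I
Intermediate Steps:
m(g) = √2*√g (m(g) = √(2*g) = √2*√g)
A = 2
a(f, V) = (V + I*√10)/(15 + f) (a(f, V) = (V + √2*√(-5))/(f + 15) = (V + √2*(I*√5))/(15 + f) = (V + I*√10)/(15 + f))
((5 + 0)*(2/A))*a(27, -7) = ((5 + 0)*(2/2))*((-7 + I*√10)/(15 + 27)) = (5*(2*(½)))*((-7 + I*√10)/42) = (5*1)*((-7 + I*√10)/42) = 5*(-⅙ + I*√10/42) = -⅚ + 5*I*√10/42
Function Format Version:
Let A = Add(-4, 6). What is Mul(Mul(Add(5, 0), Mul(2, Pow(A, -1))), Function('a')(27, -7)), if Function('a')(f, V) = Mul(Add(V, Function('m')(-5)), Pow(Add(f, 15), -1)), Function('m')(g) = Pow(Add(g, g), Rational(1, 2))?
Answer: Add(Rational(-5, 6), Mul(Rational(5, 42), I, Pow(10, Rational(1, 2)))) ≈ Add(-0.83333, Mul(0.37646, I))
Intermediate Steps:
Function('m')(g) = Mul(Pow(2, Rational(1, 2)), Pow(g, Rational(1, 2))) (Function('m')(g) = Pow(Mul(2, g), Rational(1, 2)) = Mul(Pow(2, Rational(1, 2)), Pow(g, Rational(1, 2))))
A = 2
Function('a')(f, V) = Mul(Pow(Add(15, f), -1), Add(V, Mul(I, Pow(10, Rational(1, 2))))) (Function('a')(f, V) = Mul(Add(V, Mul(Pow(2, Rational(1, 2)), Pow(-5, Rational(1, 2)))), Pow(Add(f, 15), -1)) = Mul(Add(V, Mul(Pow(2, Rational(1, 2)), Mul(I, Pow(5, Rational(1, 2))))), Pow(Add(15, f), -1)) = Mul(Add(V, Mul(I, Pow(10, Rational(1, 2)))), Pow(Add(15, f), -1)) = Mul(Pow(Add(15, f), -1), Add(V, Mul(I, Pow(10, Rational(1, 2))))))
Mul(Mul(Add(5, 0), Mul(2, Pow(A, -1))), Function('a')(27, -7)) = Mul(Mul(Add(5, 0), Mul(2, Pow(2, -1))), Mul(Pow(Add(15, 27), -1), Add(-7, Mul(I, Pow(10, Rational(1, 2)))))) = Mul(Mul(5, Mul(2, Rational(1, 2))), Mul(Pow(42, -1), Add(-7, Mul(I, Pow(10, Rational(1, 2)))))) = Mul(Mul(5, 1), Mul(Rational(1, 42), Add(-7, Mul(I, Pow(10, Rational(1, 2)))))) = Mul(5, Add(Rational(-1, 6), Mul(Rational(1, 42), I, Pow(10, Rational(1, 2))))) = Add(Rational(-5, 6), Mul(Rational(5, 42), I, Pow(10, Rational(1, 2))))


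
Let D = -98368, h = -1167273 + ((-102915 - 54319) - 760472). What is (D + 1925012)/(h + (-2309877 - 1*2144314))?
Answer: -913322/3269585 ≈ -0.27934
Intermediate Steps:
h = -2084979 (h = -1167273 + (-157234 - 760472) = -1167273 - 917706 = -2084979)
(D + 1925012)/(h + (-2309877 - 1*2144314)) = (-98368 + 1925012)/(-2084979 + (-2309877 - 1*2144314)) = 1826644/(-2084979 + (-2309877 - 2144314)) = 1826644/(-2084979 - 4454191) = 1826644/(-6539170) = 1826644*(-1/6539170) = -913322/3269585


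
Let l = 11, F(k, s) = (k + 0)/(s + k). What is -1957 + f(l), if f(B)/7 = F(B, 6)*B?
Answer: -32422/17 ≈ -1907.2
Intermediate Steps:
F(k, s) = k/(k + s)
f(B) = 7*B**2/(6 + B) (f(B) = 7*((B/(B + 6))*B) = 7*((B/(6 + B))*B) = 7*(B**2/(6 + B)) = 7*B**2/(6 + B))
-1957 + f(l) = -1957 + 7*11**2/(6 + 11) = -1957 + 7*121/17 = -1957 + 7*121*(1/17) = -1957 + 847/17 = -32422/17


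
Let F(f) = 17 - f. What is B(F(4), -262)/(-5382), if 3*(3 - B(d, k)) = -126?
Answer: -5/598 ≈ -0.0083612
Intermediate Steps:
B(d, k) = 45 (B(d, k) = 3 - ⅓*(-126) = 3 + 42 = 45)
B(F(4), -262)/(-5382) = 45/(-5382) = 45*(-1/5382) = -5/598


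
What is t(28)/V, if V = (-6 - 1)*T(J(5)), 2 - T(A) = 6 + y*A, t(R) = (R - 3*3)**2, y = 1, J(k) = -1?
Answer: 361/21 ≈ 17.190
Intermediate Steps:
t(R) = (-9 + R)**2 (t(R) = (R - 9)**2 = (-9 + R)**2)
T(A) = -4 - A (T(A) = 2 - (6 + 1*A) = 2 - (6 + A) = 2 + (-6 - A) = -4 - A)
V = 21 (V = (-6 - 1)*(-4 - 1*(-1)) = -7*(-4 + 1) = -7*(-3) = 21)
t(28)/V = (-9 + 28)**2/21 = 19**2*(1/21) = 361*(1/21) = 361/21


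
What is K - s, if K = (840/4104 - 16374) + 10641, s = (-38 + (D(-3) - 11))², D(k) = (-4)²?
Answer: -1166527/171 ≈ -6821.8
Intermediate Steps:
D(k) = 16
s = 1089 (s = (-38 + (16 - 11))² = (-38 + 5)² = (-33)² = 1089)
K = -980308/171 (K = (840*(1/4104) - 16374) + 10641 = (35/171 - 16374) + 10641 = -2799919/171 + 10641 = -980308/171 ≈ -5732.8)
K - s = -980308/171 - 1*1089 = -980308/171 - 1089 = -1166527/171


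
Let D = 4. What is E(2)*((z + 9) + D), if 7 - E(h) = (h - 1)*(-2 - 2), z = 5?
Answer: 198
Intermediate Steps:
E(h) = 3 + 4*h (E(h) = 7 - (h - 1)*(-2 - 2) = 7 - (-1 + h)*(-4) = 7 - (4 - 4*h) = 7 + (-4 + 4*h) = 3 + 4*h)
E(2)*((z + 9) + D) = (3 + 4*2)*((5 + 9) + 4) = (3 + 8)*(14 + 4) = 11*18 = 198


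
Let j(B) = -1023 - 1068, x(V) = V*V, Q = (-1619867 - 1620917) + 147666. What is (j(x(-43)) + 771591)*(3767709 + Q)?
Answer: 519097774500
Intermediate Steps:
Q = -3093118 (Q = -3240784 + 147666 = -3093118)
x(V) = V²
j(B) = -2091
(j(x(-43)) + 771591)*(3767709 + Q) = (-2091 + 771591)*(3767709 - 3093118) = 769500*674591 = 519097774500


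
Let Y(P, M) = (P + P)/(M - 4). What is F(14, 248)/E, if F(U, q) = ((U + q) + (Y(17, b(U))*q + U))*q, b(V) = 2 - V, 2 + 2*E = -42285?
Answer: 124496/42287 ≈ 2.9441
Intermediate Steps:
E = -42287/2 (E = -1 + (1/2)*(-42285) = -1 - 42285/2 = -42287/2 ≈ -21144.)
Y(P, M) = 2*P/(-4 + M) (Y(P, M) = (2*P)/(-4 + M) = 2*P/(-4 + M))
F(U, q) = q*(q + 2*U + 34*q/(-2 - U)) (F(U, q) = ((U + q) + ((2*17/(-4 + (2 - U)))*q + U))*q = ((U + q) + ((2*17/(-2 - U))*q + U))*q = ((U + q) + ((34/(-2 - U))*q + U))*q = ((U + q) + (34*q/(-2 - U) + U))*q = ((U + q) + (U + 34*q/(-2 - U)))*q = (q + 2*U + 34*q/(-2 - U))*q = q*(q + 2*U + 34*q/(-2 - U)))
F(14, 248)/E = (248*(-34*248 + (2 + 14)*(248 + 2*14))/(2 + 14))/(-42287/2) = (248*(-8432 + 16*(248 + 28))/16)*(-2/42287) = (248*(1/16)*(-8432 + 16*276))*(-2/42287) = (248*(1/16)*(-8432 + 4416))*(-2/42287) = (248*(1/16)*(-4016))*(-2/42287) = -62248*(-2/42287) = 124496/42287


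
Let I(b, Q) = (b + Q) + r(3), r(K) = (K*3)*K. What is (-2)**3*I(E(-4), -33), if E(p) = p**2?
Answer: -80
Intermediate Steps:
r(K) = 3*K**2 (r(K) = (3*K)*K = 3*K**2)
I(b, Q) = 27 + Q + b (I(b, Q) = (b + Q) + 3*3**2 = (Q + b) + 3*9 = (Q + b) + 27 = 27 + Q + b)
(-2)**3*I(E(-4), -33) = (-2)**3*(27 - 33 + (-4)**2) = -8*(27 - 33 + 16) = -8*10 = -80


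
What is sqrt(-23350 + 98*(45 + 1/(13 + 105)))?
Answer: I*sqrt(65927249)/59 ≈ 137.62*I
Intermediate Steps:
sqrt(-23350 + 98*(45 + 1/(13 + 105))) = sqrt(-23350 + 98*(45 + 1/118)) = sqrt(-23350 + 98*(5311/118)) = sqrt(-23350 + 260239/59) = sqrt(-1117411/59) = I*sqrt(65927249)/59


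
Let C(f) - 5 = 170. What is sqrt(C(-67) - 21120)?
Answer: I*sqrt(20945) ≈ 144.72*I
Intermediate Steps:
C(f) = 175 (C(f) = 5 + 170 = 175)
sqrt(C(-67) - 21120) = sqrt(175 - 21120) = sqrt(-20945) = I*sqrt(20945)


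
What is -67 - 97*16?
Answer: -1619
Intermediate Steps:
-67 - 97*16 = -67 - 1552 = -1619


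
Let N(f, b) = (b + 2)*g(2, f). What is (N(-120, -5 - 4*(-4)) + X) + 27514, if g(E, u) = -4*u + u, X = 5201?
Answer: 37395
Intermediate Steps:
g(E, u) = -3*u
N(f, b) = -3*f*(2 + b) (N(f, b) = (b + 2)*(-3*f) = (2 + b)*(-3*f) = -3*f*(2 + b))
(N(-120, -5 - 4*(-4)) + X) + 27514 = (-3*(-120)*(2 + (-5 - 4*(-4))) + 5201) + 27514 = (-3*(-120)*(2 + (-5 + 16)) + 5201) + 27514 = (-3*(-120)*(2 + 11) + 5201) + 27514 = (-3*(-120)*13 + 5201) + 27514 = (4680 + 5201) + 27514 = 9881 + 27514 = 37395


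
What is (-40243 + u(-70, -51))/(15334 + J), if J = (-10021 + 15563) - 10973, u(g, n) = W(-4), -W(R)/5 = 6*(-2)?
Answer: -40183/9903 ≈ -4.0577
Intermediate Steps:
W(R) = 60 (W(R) = -30*(-2) = -5*(-12) = 60)
u(g, n) = 60
J = -5431 (J = 5542 - 10973 = -5431)
(-40243 + u(-70, -51))/(15334 + J) = (-40243 + 60)/(15334 - 5431) = -40183/9903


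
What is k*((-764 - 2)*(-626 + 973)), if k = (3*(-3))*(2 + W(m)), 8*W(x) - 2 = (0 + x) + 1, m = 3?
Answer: 13157199/2 ≈ 6.5786e+6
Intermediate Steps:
W(x) = 3/8 + x/8 (W(x) = 1/4 + ((0 + x) + 1)/8 = 1/4 + (x + 1)/8 = 1/4 + (1 + x)/8 = 1/4 + (1/8 + x/8) = 3/8 + x/8)
k = -99/4 (k = (3*(-3))*(2 + (3/8 + (1/8)*3)) = -9*(2 + (3/8 + 3/8)) = -9*(2 + 3/4) = -9*11/4 = -99/4 ≈ -24.750)
k*((-764 - 2)*(-626 + 973)) = -99*(-764 - 2)*(-626 + 973)/4 = -(-37917)*347/2 = -99/4*(-265802) = 13157199/2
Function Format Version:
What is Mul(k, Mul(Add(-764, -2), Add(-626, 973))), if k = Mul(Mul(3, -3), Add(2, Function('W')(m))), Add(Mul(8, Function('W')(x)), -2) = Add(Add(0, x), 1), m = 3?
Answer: Rational(13157199, 2) ≈ 6.5786e+6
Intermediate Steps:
Function('W')(x) = Add(Rational(3, 8), Mul(Rational(1, 8), x)) (Function('W')(x) = Add(Rational(1, 4), Mul(Rational(1, 8), Add(Add(0, x), 1))) = Add(Rational(1, 4), Mul(Rational(1, 8), Add(x, 1))) = Add(Rational(1, 4), Mul(Rational(1, 8), Add(1, x))) = Add(Rational(1, 4), Add(Rational(1, 8), Mul(Rational(1, 8), x))) = Add(Rational(3, 8), Mul(Rational(1, 8), x)))
k = Rational(-99, 4) (k = Mul(Mul(3, -3), Add(2, Add(Rational(3, 8), Mul(Rational(1, 8), 3)))) = Mul(-9, Add(2, Add(Rational(3, 8), Rational(3, 8)))) = Mul(-9, Add(2, Rational(3, 4))) = Mul(-9, Rational(11, 4)) = Rational(-99, 4) ≈ -24.750)
Mul(k, Mul(Add(-764, -2), Add(-626, 973))) = Mul(Rational(-99, 4), Mul(Add(-764, -2), Add(-626, 973))) = Mul(Rational(-99, 4), Mul(-766, 347)) = Mul(Rational(-99, 4), -265802) = Rational(13157199, 2)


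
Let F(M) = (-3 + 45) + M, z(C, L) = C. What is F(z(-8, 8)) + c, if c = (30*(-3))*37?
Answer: -3296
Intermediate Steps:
F(M) = 42 + M
c = -3330 (c = -90*37 = -3330)
F(z(-8, 8)) + c = (42 - 8) - 3330 = 34 - 3330 = -3296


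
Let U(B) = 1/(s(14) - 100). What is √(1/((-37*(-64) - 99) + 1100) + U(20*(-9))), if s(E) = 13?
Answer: I*√106884894/97701 ≈ 0.10582*I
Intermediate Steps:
U(B) = -1/87 (U(B) = 1/(13 - 100) = 1/(-87) = -1/87)
√(1/((-37*(-64) - 99) + 1100) + U(20*(-9))) = √(1/((-37*(-64) - 99) + 1100) - 1/87) = √(1/((2368 - 99) + 1100) - 1/87) = √(1/(2269 + 1100) - 1/87) = √(1/3369 - 1/87) = √(-1094/97701) = I*√106884894/97701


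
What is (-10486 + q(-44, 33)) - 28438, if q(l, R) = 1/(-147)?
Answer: -5721829/147 ≈ -38924.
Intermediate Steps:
q(l, R) = -1/147
(-10486 + q(-44, 33)) - 28438 = (-10486 - 1/147) - 28438 = -1541443/147 - 28438 = -5721829/147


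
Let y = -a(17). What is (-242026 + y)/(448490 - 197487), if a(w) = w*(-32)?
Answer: -241482/251003 ≈ -0.96207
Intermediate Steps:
a(w) = -32*w
y = 544 (y = -(-32)*17 = -1*(-544) = 544)
(-242026 + y)/(448490 - 197487) = (-242026 + 544)/(448490 - 197487) = -241482/251003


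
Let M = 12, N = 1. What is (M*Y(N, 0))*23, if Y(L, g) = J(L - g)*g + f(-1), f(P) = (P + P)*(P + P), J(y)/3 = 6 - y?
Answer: 1104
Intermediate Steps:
J(y) = 18 - 3*y (J(y) = 3*(6 - y) = 18 - 3*y)
f(P) = 4*P² (f(P) = (2*P)*(2*P) = 4*P²)
Y(L, g) = 4 + g*(18 - 3*L + 3*g) (Y(L, g) = (18 - 3*(L - g))*g + 4*(-1)² = (18 + (-3*L + 3*g))*g + 4*1 = (18 - 3*L + 3*g)*g + 4 = g*(18 - 3*L + 3*g) + 4 = 4 + g*(18 - 3*L + 3*g))
(M*Y(N, 0))*23 = (12*(4 + 3*0*(6 + 0 - 1*1)))*23 = (12*(4 + 3*0*(6 + 0 - 1)))*23 = (12*(4 + 3*0*5))*23 = (12*(4 + 0))*23 = (12*4)*23 = 48*23 = 1104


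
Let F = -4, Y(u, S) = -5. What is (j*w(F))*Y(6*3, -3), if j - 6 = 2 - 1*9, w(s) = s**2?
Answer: 80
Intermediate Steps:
j = -1 (j = 6 + (2 - 1*9) = 6 + (2 - 9) = 6 - 7 = -1)
(j*w(F))*Y(6*3, -3) = -1*(-4)**2*(-5) = -1*16*(-5) = -16*(-5) = 80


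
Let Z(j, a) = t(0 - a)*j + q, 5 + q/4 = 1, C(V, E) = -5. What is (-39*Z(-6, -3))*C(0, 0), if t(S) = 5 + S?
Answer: -12480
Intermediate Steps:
q = -16 (q = -20 + 4*1 = -20 + 4 = -16)
Z(j, a) = -16 + j*(5 - a) (Z(j, a) = (5 + (0 - a))*j - 16 = (5 - a)*j - 16 = j*(5 - a) - 16 = -16 + j*(5 - a))
(-39*Z(-6, -3))*C(0, 0) = -39*(-16 - 1*(-6)*(-5 - 3))*(-5) = -39*(-16 - 1*(-6)*(-8))*(-5) = -39*(-16 - 48)*(-5) = -39*(-64)*(-5) = 2496*(-5) = -12480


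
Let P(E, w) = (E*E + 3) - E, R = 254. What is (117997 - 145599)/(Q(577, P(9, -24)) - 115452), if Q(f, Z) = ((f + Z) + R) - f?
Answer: 27602/115123 ≈ 0.23976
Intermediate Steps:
P(E, w) = 3 + E**2 - E (P(E, w) = (E**2 + 3) - E = (3 + E**2) - E = 3 + E**2 - E)
Q(f, Z) = 254 + Z (Q(f, Z) = ((f + Z) + 254) - f = ((Z + f) + 254) - f = (254 + Z + f) - f = 254 + Z)
(117997 - 145599)/(Q(577, P(9, -24)) - 115452) = (117997 - 145599)/((254 + (3 + 9**2 - 1*9)) - 115452) = -27602/((254 + (3 + 81 - 9)) - 115452) = -27602/((254 + 75) - 115452) = -27602/(329 - 115452) = -27602/(-115123) = -27602*(-1/115123) = 27602/115123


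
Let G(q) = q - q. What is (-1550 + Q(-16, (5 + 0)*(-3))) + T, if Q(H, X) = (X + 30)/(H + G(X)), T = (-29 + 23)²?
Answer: -24239/16 ≈ -1514.9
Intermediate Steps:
G(q) = 0
T = 36 (T = (-6)² = 36)
Q(H, X) = (30 + X)/H (Q(H, X) = (X + 30)/(H + 0) = (30 + X)/H)
(-1550 + Q(-16, (5 + 0)*(-3))) + T = (-1550 + (30 + (5 + 0)*(-3))/(-16)) + 36 = (-1550 - (30 + 5*(-3))/16) + 36 = (-1550 - (30 - 15)/16) + 36 = (-1550 - 1/16*15) + 36 = (-1550 - 15/16) + 36 = -24815/16 + 36 = -24239/16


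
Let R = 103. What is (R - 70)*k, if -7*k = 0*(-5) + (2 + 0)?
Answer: -66/7 ≈ -9.4286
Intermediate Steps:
k = -2/7 (k = -(0*(-5) + (2 + 0))/7 = -(0 + 2)/7 = -⅐*2 = -2/7 ≈ -0.28571)
(R - 70)*k = (103 - 70)*(-2/7) = 33*(-2/7) = -66/7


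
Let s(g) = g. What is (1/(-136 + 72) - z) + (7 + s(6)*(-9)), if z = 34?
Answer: -5185/64 ≈ -81.016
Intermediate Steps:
(1/(-136 + 72) - z) + (7 + s(6)*(-9)) = (1/(-136 + 72) - 1*34) + (7 + 6*(-9)) = (1/(-64) - 34) + (7 - 54) = (-1/64 - 34) - 47 = -2177/64 - 47 = -5185/64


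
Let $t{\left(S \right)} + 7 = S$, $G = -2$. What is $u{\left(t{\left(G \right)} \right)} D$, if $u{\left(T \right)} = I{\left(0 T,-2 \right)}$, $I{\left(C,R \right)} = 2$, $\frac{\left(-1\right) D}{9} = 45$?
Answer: $-810$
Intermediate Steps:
$D = -405$ ($D = \left(-9\right) 45 = -405$)
$t{\left(S \right)} = -7 + S$
$u{\left(T \right)} = 2$
$u{\left(t{\left(G \right)} \right)} D = 2 \left(-405\right) = -810$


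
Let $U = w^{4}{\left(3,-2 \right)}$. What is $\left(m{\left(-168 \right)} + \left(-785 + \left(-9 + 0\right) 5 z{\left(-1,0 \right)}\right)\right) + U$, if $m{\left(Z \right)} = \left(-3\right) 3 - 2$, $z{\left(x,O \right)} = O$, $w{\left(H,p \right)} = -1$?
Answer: $-795$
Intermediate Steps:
$U = 1$ ($U = \left(-1\right)^{4} = 1$)
$m{\left(Z \right)} = -11$ ($m{\left(Z \right)} = -9 - 2 = -11$)
$\left(m{\left(-168 \right)} + \left(-785 + \left(-9 + 0\right) 5 z{\left(-1,0 \right)}\right)\right) + U = \left(-11 - \left(785 - \left(-9 + 0\right) 5 \cdot 0\right)\right) + 1 = \left(-11 - \left(785 - \left(-9\right) 5 \cdot 0\right)\right) + 1 = \left(-11 - 785\right) + 1 = -796 + 1 = -795$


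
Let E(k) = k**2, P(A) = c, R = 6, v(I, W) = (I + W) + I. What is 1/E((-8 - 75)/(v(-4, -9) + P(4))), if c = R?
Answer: 121/6889 ≈ 0.017564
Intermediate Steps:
v(I, W) = W + 2*I
c = 6
P(A) = 6
1/E((-8 - 75)/(v(-4, -9) + P(4))) = 1/(((-8 - 75)/((-9 + 2*(-4)) + 6))**2) = 1/((-83/((-9 - 8) + 6))**2) = 1/((-83/(-17 + 6))**2) = 1/((-83/(-11))**2) = 1/((-83*(-1/11))**2) = 1/((83/11)**2) = 1/(6889/121) = 121/6889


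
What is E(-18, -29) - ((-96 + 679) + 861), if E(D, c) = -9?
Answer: -1453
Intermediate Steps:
E(-18, -29) - ((-96 + 679) + 861) = -9 - ((-96 + 679) + 861) = -9 - (583 + 861) = -9 - 1*1444 = -9 - 1444 = -1453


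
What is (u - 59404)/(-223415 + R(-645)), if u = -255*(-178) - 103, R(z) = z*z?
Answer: -14117/192610 ≈ -0.073293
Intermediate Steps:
R(z) = z²
u = 45287 (u = 45390 - 103 = 45287)
(u - 59404)/(-223415 + R(-645)) = (45287 - 59404)/(-223415 + (-645)²) = -14117/(-223415 + 416025) = -14117/192610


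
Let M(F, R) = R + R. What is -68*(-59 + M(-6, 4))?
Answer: 3468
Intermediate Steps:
M(F, R) = 2*R
-68*(-59 + M(-6, 4)) = -68*(-59 + 2*4) = -68*(-59 + 8) = -68*(-51) = 3468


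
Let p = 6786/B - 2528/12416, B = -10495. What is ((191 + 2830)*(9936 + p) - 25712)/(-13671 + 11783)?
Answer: -122114464502107/7688049280 ≈ -15884.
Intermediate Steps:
p = -3462073/4072060 (p = 6786/(-10495) - 2528/12416 = 6786*(-1/10495) - 2528*1/12416 = -6786/10495 - 79/388 = -3462073/4072060 ≈ -0.85020)
((191 + 2830)*(9936 + p) - 25712)/(-13671 + 11783) = ((191 + 2830)*(9936 - 3462073/4072060) - 25712)/(-13671 + 11783) = (3021*(40456526087/4072060) - 25712)/(-1888) = (122219165308827/4072060 - 25712)*(-1/1888) = (122114464502107/4072060)*(-1/1888) = -122114464502107/7688049280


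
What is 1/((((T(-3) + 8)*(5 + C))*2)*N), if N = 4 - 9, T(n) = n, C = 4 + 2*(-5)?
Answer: 1/50 ≈ 0.020000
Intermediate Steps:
C = -6 (C = 4 - 10 = -6)
N = -5
1/((((T(-3) + 8)*(5 + C))*2)*N) = 1/((((-3 + 8)*(5 - 6))*2)*(-5)) = 1/(((5*(-1))*2)*(-5)) = 1/(-5*2*(-5)) = 1/(-10*(-5)) = 1/50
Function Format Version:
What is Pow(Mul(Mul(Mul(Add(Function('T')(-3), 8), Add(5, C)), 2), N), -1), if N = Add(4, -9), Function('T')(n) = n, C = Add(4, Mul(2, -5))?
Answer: Rational(1, 50) ≈ 0.020000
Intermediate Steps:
C = -6 (C = Add(4, -10) = -6)
N = -5
Pow(Mul(Mul(Mul(Add(Function('T')(-3), 8), Add(5, C)), 2), N), -1) = Pow(Mul(Mul(Mul(Add(-3, 8), Add(5, -6)), 2), -5), -1) = Pow(Mul(Mul(Mul(5, -1), 2), -5), -1) = Pow(Mul(Mul(-5, 2), -5), -1) = Pow(Mul(-10, -5), -1) = Pow(50, -1) = Rational(1, 50)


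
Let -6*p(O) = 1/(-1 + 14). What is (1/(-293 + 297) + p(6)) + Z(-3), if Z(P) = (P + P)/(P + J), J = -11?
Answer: 727/1092 ≈ 0.66575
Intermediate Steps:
Z(P) = 2*P/(-11 + P) (Z(P) = (P + P)/(P - 11) = (2*P)/(-11 + P) = 2*P/(-11 + P))
p(O) = -1/78 (p(O) = -1/(6*(-1 + 14)) = -1/6/13 = -1/6*1/13 = -1/78)
(1/(-293 + 297) + p(6)) + Z(-3) = (1/(-293 + 297) - 1/78) + 2*(-3)/(-11 - 3) = (1/4 - 1/78) + 2*(-3)/(-14) = (1/4 - 1/78) + 2*(-3)*(-1/14) = 37/156 + 3/7 = 727/1092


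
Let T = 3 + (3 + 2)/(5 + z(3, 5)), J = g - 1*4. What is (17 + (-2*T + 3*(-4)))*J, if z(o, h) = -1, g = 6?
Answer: -7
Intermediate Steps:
J = 2 (J = 6 - 1*4 = 6 - 4 = 2)
T = 17/4 (T = 3 + (3 + 2)/(5 - 1) = 3 + 5/4 = 17/4 ≈ 4.2500)
(17 + (-2*T + 3*(-4)))*J = (17 + (-2*17/4 + 3*(-4)))*2 = (17 + (-17/2 - 12))*2 = (17 - 41/2)*2 = -7/2*2 = -7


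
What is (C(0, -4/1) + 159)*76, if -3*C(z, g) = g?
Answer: 36556/3 ≈ 12185.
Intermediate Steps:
C(z, g) = -g/3
(C(0, -4/1) + 159)*76 = (-(-4)/(3*1) + 159)*76 = (-(-4)/3 + 159)*76 = (-⅓*(-4) + 159)*76 = (4/3 + 159)*76 = (481/3)*76 = 36556/3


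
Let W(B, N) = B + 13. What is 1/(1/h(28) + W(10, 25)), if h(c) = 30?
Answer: 30/691 ≈ 0.043415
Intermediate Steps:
W(B, N) = 13 + B
1/(1/h(28) + W(10, 25)) = 1/(1/30 + (13 + 10)) = 1/(1/30 + 23) = 1/(691/30) = 30/691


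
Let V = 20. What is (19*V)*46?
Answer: 17480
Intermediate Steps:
(19*V)*46 = (19*20)*46 = 380*46 = 17480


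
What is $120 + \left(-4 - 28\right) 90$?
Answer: $-2760$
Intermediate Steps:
$120 + \left(-4 - 28\right) 90 = 120 - 2880 = -2760$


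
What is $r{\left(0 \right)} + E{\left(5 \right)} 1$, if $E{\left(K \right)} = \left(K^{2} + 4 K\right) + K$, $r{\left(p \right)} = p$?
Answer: $50$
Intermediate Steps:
$E{\left(K \right)} = K^{2} + 5 K$
$r{\left(0 \right)} + E{\left(5 \right)} 1 = 0 + 5 \left(5 + 5\right) 1 = 0 + 5 \cdot 10 \cdot 1 = 0 + 50 \cdot 1 = 0 + 50 = 50$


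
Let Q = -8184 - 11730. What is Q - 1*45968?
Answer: -65882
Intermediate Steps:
Q = -19914
Q - 1*45968 = -19914 - 1*45968 = -19914 - 45968 = -65882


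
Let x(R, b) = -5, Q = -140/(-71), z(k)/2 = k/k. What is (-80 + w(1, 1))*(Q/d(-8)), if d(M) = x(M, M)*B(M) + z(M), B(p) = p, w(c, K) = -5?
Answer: -850/213 ≈ -3.9906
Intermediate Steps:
z(k) = 2 (z(k) = 2*(k/k) = 2*1 = 2)
Q = 140/71 (Q = -140*(-1/71) = 140/71 ≈ 1.9718)
d(M) = 2 - 5*M (d(M) = -5*M + 2 = 2 - 5*M)
(-80 + w(1, 1))*(Q/d(-8)) = (-80 - 5)*(140/(71*(2 - 5*(-8)))) = -11900/(71*(2 + 40)) = -11900/(71*42) = -85*10/213 = -850/213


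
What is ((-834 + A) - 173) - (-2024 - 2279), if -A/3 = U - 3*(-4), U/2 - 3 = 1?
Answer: 3236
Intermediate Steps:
U = 8 (U = 6 + 2*1 = 6 + 2 = 8)
A = -60 (A = -3*(8 - 3*(-4)) = -3*(8 + 12) = -3*20 = -60)
((-834 + A) - 173) - (-2024 - 2279) = ((-834 - 60) - 173) - (-2024 - 2279) = (-894 - 173) - 1*(-4303) = -1067 + 4303 = 3236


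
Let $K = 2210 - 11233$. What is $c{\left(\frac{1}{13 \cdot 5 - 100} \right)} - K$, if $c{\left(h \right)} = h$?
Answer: $\frac{315804}{35} \approx 9023.0$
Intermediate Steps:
$K = -9023$
$c{\left(\frac{1}{13 \cdot 5 - 100} \right)} - K = \frac{1}{13 \cdot 5 - 100} - -9023 = \frac{1}{65 - 100} + 9023 = \frac{1}{-35} + 9023 = - \frac{1}{35} + 9023 = \frac{315804}{35}$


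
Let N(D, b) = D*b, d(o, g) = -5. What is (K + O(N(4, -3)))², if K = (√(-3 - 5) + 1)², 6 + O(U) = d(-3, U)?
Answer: 292 - 144*I*√2 ≈ 292.0 - 203.65*I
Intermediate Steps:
O(U) = -11 (O(U) = -6 - 5 = -11)
K = (1 + 2*I*√2)² (K = (√(-8) + 1)² = (2*I*√2 + 1)² = (1 + 2*I*√2)² ≈ -7.0 + 5.6569*I)
(K + O(N(4, -3)))² = ((-7 + 4*I*√2) - 11)² = (-18 + 4*I*√2)²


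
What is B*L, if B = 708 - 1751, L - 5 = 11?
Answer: -16688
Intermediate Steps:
L = 16 (L = 5 + 11 = 16)
B = -1043
B*L = -1043*16 = -16688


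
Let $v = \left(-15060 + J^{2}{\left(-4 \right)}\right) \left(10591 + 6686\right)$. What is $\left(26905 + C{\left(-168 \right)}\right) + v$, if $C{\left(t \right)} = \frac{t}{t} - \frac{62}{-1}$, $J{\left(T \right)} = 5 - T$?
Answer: $-258765215$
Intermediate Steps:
$v = -258792183$ ($v = \left(-15060 + \left(5 - -4\right)^{2}\right) \left(10591 + 6686\right) = \left(-15060 + \left(5 + 4\right)^{2}\right) 17277 = \left(-15060 + 9^{2}\right) 17277 = \left(-15060 + 81\right) 17277 = \left(-14979\right) 17277 = -258792183$)
$C{\left(t \right)} = 63$ ($C{\left(t \right)} = 1 - -62 = 1 + 62 = 63$)
$\left(26905 + C{\left(-168 \right)}\right) + v = \left(26905 + 63\right) - 258792183 = 26968 - 258792183 = -258765215$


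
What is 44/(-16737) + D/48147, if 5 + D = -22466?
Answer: -42023955/89537371 ≈ -0.46935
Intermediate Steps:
D = -22471 (D = -5 - 22466 = -22471)
44/(-16737) + D/48147 = 44/(-16737) - 22471/48147 = 44*(-1/16737) - 22471*1/48147 = -44/16737 - 22471/48147 = -42023955/89537371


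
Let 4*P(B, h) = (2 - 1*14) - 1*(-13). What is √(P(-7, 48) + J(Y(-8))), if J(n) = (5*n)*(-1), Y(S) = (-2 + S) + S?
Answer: 19/2 ≈ 9.5000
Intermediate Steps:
P(B, h) = ¼ (P(B, h) = ((2 - 1*14) - 1*(-13))/4 = ((2 - 14) + 13)/4 = (-12 + 13)/4 = (¼)*1 = ¼)
Y(S) = -2 + 2*S
J(n) = -5*n
√(P(-7, 48) + J(Y(-8))) = √(¼ - 5*(-2 + 2*(-8))) = √(¼ - 5*(-2 - 16)) = √(¼ - 5*(-18)) = √(¼ + 90) = √(361/4) = 19/2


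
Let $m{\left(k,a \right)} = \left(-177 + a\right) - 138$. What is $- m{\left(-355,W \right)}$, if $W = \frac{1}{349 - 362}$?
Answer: $\frac{4096}{13} \approx 315.08$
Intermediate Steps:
$W = - \frac{1}{13}$ ($W = \frac{1}{-13} = - \frac{1}{13} \approx -0.076923$)
$m{\left(k,a \right)} = -315 + a$
$- m{\left(-355,W \right)} = - (-315 - \frac{1}{13}) = \left(-1\right) \left(- \frac{4096}{13}\right) = \frac{4096}{13}$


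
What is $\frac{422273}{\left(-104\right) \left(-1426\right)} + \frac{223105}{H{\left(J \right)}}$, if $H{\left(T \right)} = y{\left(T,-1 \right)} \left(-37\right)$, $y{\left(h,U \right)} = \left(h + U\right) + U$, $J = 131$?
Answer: $- \frac{31071854891}{707854992} \approx -43.896$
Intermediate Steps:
$y{\left(h,U \right)} = h + 2 U$ ($y{\left(h,U \right)} = \left(U + h\right) + U = h + 2 U$)
$H{\left(T \right)} = 74 - 37 T$ ($H{\left(T \right)} = \left(T + 2 \left(-1\right)\right) \left(-37\right) = \left(T - 2\right) \left(-37\right) = \left(-2 + T\right) \left(-37\right) = 74 - 37 T$)
$\frac{422273}{\left(-104\right) \left(-1426\right)} + \frac{223105}{H{\left(J \right)}} = \frac{422273}{\left(-104\right) \left(-1426\right)} + \frac{223105}{74 - 4847} = \frac{422273}{148304} + \frac{223105}{74 - 4847} = 422273 \cdot \frac{1}{148304} + \frac{223105}{-4773} = \frac{422273}{148304} + 223105 \left(- \frac{1}{4773}\right) = \frac{422273}{148304} - \frac{223105}{4773} = - \frac{31071854891}{707854992}$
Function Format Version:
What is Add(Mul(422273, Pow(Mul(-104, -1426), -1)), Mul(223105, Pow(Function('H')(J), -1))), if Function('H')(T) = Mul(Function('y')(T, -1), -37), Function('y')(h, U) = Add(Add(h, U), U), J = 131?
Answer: Rational(-31071854891, 707854992) ≈ -43.896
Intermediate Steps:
Function('y')(h, U) = Add(h, Mul(2, U)) (Function('y')(h, U) = Add(Add(U, h), U) = Add(h, Mul(2, U)))
Function('H')(T) = Add(74, Mul(-37, T)) (Function('H')(T) = Mul(Add(T, Mul(2, -1)), -37) = Mul(Add(T, -2), -37) = Mul(Add(-2, T), -37) = Add(74, Mul(-37, T)))
Add(Mul(422273, Pow(Mul(-104, -1426), -1)), Mul(223105, Pow(Function('H')(J), -1))) = Add(Mul(422273, Pow(Mul(-104, -1426), -1)), Mul(223105, Pow(Add(74, Mul(-37, 131)), -1))) = Add(Mul(422273, Pow(148304, -1)), Mul(223105, Pow(Add(74, -4847), -1))) = Add(Mul(422273, Rational(1, 148304)), Mul(223105, Pow(-4773, -1))) = Add(Rational(422273, 148304), Mul(223105, Rational(-1, 4773))) = Add(Rational(422273, 148304), Rational(-223105, 4773)) = Rational(-31071854891, 707854992)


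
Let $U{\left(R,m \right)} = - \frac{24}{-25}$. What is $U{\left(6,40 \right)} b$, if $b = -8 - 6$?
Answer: $- \frac{336}{25} \approx -13.44$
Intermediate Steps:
$U{\left(R,m \right)} = \frac{24}{25}$ ($U{\left(R,m \right)} = \left(-24\right) \left(- \frac{1}{25}\right) = \frac{24}{25}$)
$b = -14$ ($b = -8 - 6 = -14$)
$U{\left(6,40 \right)} b = \frac{24}{25} \left(-14\right) = - \frac{336}{25}$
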